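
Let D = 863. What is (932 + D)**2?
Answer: 3222025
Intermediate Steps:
(932 + D)**2 = (932 + 863)**2 = 1795**2 = 3222025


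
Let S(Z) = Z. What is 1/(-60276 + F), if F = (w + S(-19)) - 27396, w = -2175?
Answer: -1/89866 ≈ -1.1128e-5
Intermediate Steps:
F = -29590 (F = (-2175 - 19) - 27396 = -2194 - 27396 = -29590)
1/(-60276 + F) = 1/(-60276 - 29590) = 1/(-89866) = -1/89866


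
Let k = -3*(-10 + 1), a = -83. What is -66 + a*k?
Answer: -2307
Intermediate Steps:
k = 27 (k = -3*(-9) = 27)
-66 + a*k = -66 - 83*27 = -66 - 2241 = -2307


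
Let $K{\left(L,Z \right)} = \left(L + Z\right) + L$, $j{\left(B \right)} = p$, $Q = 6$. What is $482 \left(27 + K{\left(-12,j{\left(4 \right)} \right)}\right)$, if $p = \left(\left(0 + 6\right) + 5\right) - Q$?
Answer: $3856$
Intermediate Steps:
$p = 5$ ($p = \left(\left(0 + 6\right) + 5\right) - 6 = \left(6 + 5\right) - 6 = 11 - 6 = 5$)
$j{\left(B \right)} = 5$
$K{\left(L,Z \right)} = Z + 2 L$
$482 \left(27 + K{\left(-12,j{\left(4 \right)} \right)}\right) = 482 \left(27 + \left(5 + 2 \left(-12\right)\right)\right) = 482 \left(27 + \left(5 - 24\right)\right) = 482 \left(27 - 19\right) = 482 \cdot 8 = 3856$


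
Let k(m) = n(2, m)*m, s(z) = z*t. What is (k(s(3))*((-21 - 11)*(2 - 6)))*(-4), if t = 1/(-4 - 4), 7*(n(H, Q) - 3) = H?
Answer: 4416/7 ≈ 630.86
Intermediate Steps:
n(H, Q) = 3 + H/7
t = -1/8 (t = 1/(-8) = -1/8 ≈ -0.12500)
s(z) = -z/8 (s(z) = z*(-1/8) = -z/8)
k(m) = 23*m/7 (k(m) = (3 + (1/7)*2)*m = (3 + 2/7)*m = 23*m/7)
(k(s(3))*((-21 - 11)*(2 - 6)))*(-4) = ((23*(-1/8*3)/7)*((-21 - 11)*(2 - 6)))*(-4) = (((23/7)*(-3/8))*(-32*(-4)))*(-4) = -69/56*128*(-4) = -1104/7*(-4) = 4416/7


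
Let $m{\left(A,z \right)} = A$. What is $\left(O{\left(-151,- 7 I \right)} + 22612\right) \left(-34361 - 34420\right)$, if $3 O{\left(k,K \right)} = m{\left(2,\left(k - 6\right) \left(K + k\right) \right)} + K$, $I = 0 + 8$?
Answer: $-1554037914$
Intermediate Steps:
$I = 8$
$O{\left(k,K \right)} = \frac{2}{3} + \frac{K}{3}$ ($O{\left(k,K \right)} = \frac{2 + K}{3} = \frac{2}{3} + \frac{K}{3}$)
$\left(O{\left(-151,- 7 I \right)} + 22612\right) \left(-34361 - 34420\right) = \left(\left(\frac{2}{3} + \frac{\left(-7\right) 8}{3}\right) + 22612\right) \left(-34361 - 34420\right) = \left(\left(\frac{2}{3} + \frac{1}{3} \left(-56\right)\right) + 22612\right) \left(-68781\right) = \left(\left(\frac{2}{3} - \frac{56}{3}\right) + 22612\right) \left(-68781\right) = \left(-18 + 22612\right) \left(-68781\right) = 22594 \left(-68781\right) = -1554037914$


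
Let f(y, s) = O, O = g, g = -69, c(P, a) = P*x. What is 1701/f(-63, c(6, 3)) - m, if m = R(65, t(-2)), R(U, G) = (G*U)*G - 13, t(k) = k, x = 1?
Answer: -6248/23 ≈ -271.65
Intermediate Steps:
c(P, a) = P (c(P, a) = P*1 = P)
O = -69
R(U, G) = -13 + U*G**2 (R(U, G) = U*G**2 - 13 = -13 + U*G**2)
f(y, s) = -69
m = 247 (m = -13 + 65*(-2)**2 = -13 + 65*4 = -13 + 260 = 247)
1701/f(-63, c(6, 3)) - m = 1701/(-69) - 1*247 = 1701*(-1/69) - 247 = -567/23 - 247 = -6248/23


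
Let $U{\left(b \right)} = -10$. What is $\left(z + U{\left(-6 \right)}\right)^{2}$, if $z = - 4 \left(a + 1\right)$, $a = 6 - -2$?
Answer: $2116$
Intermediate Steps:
$a = 8$ ($a = 6 + 2 = 8$)
$z = -36$ ($z = - 4 \left(8 + 1\right) = \left(-4\right) 9 = -36$)
$\left(z + U{\left(-6 \right)}\right)^{2} = \left(-36 - 10\right)^{2} = \left(-46\right)^{2} = 2116$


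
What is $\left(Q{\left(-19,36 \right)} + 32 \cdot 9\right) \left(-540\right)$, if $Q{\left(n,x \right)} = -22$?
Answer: $-143640$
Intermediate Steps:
$\left(Q{\left(-19,36 \right)} + 32 \cdot 9\right) \left(-540\right) = \left(-22 + 32 \cdot 9\right) \left(-540\right) = \left(-22 + 288\right) \left(-540\right) = 266 \left(-540\right) = -143640$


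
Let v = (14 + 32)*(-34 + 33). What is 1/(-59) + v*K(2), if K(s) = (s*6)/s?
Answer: -16285/59 ≈ -276.02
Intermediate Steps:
K(s) = 6 (K(s) = (6*s)/s = 6)
v = -46 (v = 46*(-1) = -46)
1/(-59) + v*K(2) = 1/(-59) - 46*6 = -1/59 - 276 = -16285/59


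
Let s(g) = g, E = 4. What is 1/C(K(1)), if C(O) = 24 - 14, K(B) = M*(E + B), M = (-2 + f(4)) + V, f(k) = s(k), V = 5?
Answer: 1/10 ≈ 0.10000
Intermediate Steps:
f(k) = k
M = 7 (M = (-2 + 4) + 5 = 2 + 5 = 7)
K(B) = 28 + 7*B (K(B) = 7*(4 + B) = 28 + 7*B)
C(O) = 10
1/C(K(1)) = 1/10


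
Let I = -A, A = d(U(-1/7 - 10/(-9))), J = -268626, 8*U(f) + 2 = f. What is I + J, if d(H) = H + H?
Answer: -67693687/252 ≈ -2.6863e+5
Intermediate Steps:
U(f) = -¼ + f/8
d(H) = 2*H
A = -65/252 (A = 2*(-¼ + (-1/7 - 10/(-9))/8) = 2*(-¼ + (-1*⅐ - 10*(-⅑))/8) = 2*(-¼ + (-⅐ + 10/9)/8) = 2*(-¼ + (⅛)*(61/63)) = 2*(-¼ + 61/504) = 2*(-65/504) = -65/252 ≈ -0.25794)
I = 65/252 (I = -1*(-65/252) = 65/252 ≈ 0.25794)
I + J = 65/252 - 268626 = -67693687/252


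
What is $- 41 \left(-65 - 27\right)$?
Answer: $3772$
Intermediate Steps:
$- 41 \left(-65 - 27\right) = \left(-41\right) \left(-92\right) = 3772$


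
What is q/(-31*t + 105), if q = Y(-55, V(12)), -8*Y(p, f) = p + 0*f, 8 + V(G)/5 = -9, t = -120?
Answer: 11/6120 ≈ 0.0017974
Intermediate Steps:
V(G) = -85 (V(G) = -40 + 5*(-9) = -40 - 45 = -85)
Y(p, f) = -p/8 (Y(p, f) = -(p + 0*f)/8 = -(p + 0)/8 = -p/8)
q = 55/8 (q = -⅛*(-55) = 55/8 ≈ 6.8750)
q/(-31*t + 105) = 55/(8*(-31*(-120) + 105)) = 55/(8*(3720 + 105)) = (55/8)/3825 = (55/8)*(1/3825) = 11/6120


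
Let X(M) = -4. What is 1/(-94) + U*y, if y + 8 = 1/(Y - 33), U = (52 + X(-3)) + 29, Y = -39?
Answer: -2088199/3384 ≈ -617.08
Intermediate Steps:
U = 77 (U = (52 - 4) + 29 = 48 + 29 = 77)
y = -577/72 (y = -8 + 1/(-39 - 33) = -8 + 1/(-72) = -8 - 1/72 = -577/72 ≈ -8.0139)
1/(-94) + U*y = 1/(-94) + 77*(-577/72) = -1/94 - 44429/72 = -2088199/3384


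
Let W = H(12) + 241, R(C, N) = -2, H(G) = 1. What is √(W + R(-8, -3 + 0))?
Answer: 4*√15 ≈ 15.492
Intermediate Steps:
W = 242 (W = 1 + 241 = 242)
√(W + R(-8, -3 + 0)) = √(242 - 2) = √240 = 4*√15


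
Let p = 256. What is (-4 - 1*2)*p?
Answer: -1536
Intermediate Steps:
(-4 - 1*2)*p = (-4 - 1*2)*256 = (-4 - 2)*256 = -6*256 = -1536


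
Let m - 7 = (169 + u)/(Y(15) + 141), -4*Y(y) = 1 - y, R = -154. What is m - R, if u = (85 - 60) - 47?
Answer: 46823/289 ≈ 162.02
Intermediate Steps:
u = -22 (u = 25 - 47 = -22)
Y(y) = -1/4 + y/4 (Y(y) = -(1 - y)/4 = -1/4 + y/4)
m = 2317/289 (m = 7 + (169 - 22)/((-1/4 + (1/4)*15) + 141) = 7 + 147/((-1/4 + 15/4) + 141) = 7 + 147/(7/2 + 141) = 7 + 147/(289/2) = 7 + 147*(2/289) = 7 + 294/289 = 2317/289 ≈ 8.0173)
m - R = 2317/289 - 1*(-154) = 2317/289 + 154 = 46823/289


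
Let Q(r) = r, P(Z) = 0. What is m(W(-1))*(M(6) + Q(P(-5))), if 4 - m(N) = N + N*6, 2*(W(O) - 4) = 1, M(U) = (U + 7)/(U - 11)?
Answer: 143/2 ≈ 71.500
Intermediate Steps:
M(U) = (7 + U)/(-11 + U)
W(O) = 9/2 (W(O) = 4 + (1/2)*1 = 4 + 1/2 = 9/2)
m(N) = 4 - 7*N (m(N) = 4 - (N + N*6) = 4 - (N + 6*N) = 4 - 7*N)
m(W(-1))*(M(6) + Q(P(-5))) = (4 - 7*9/2)*((7 + 6)/(-11 + 6) + 0) = (4 - 63/2)*(13/(-5) + 0) = -55*(-1/5*13 + 0)/2 = -55*(-13/5 + 0)/2 = -55/2*(-13/5) = 143/2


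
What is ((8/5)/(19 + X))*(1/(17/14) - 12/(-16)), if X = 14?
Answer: 214/2805 ≈ 0.076292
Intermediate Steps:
((8/5)/(19 + X))*(1/(17/14) - 12/(-16)) = ((8/5)/(19 + 14))*(1/(17/14) - 12/(-16)) = ((8*(1/5))/33)*(1/(17*(1/14)) - 12*(-1/16)) = ((1/33)*(8/5))*(1/(17/14) + 3/4) = 8*(1*(14/17) + 3/4)/165 = 8*(14/17 + 3/4)/165 = (8/165)*(107/68) = 214/2805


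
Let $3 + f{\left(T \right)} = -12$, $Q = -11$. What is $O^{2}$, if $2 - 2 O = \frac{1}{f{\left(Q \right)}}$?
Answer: $\frac{961}{900} \approx 1.0678$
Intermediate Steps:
$f{\left(T \right)} = -15$ ($f{\left(T \right)} = -3 - 12 = -15$)
$O = \frac{31}{30}$ ($O = 1 - \frac{1}{2 \left(-15\right)} = 1 - - \frac{1}{30} = 1 + \frac{1}{30} = \frac{31}{30} \approx 1.0333$)
$O^{2} = \left(\frac{31}{30}\right)^{2} = \frac{961}{900}$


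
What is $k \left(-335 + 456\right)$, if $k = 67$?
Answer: $8107$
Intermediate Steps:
$k \left(-335 + 456\right) = 67 \left(-335 + 456\right) = 67 \cdot 121 = 8107$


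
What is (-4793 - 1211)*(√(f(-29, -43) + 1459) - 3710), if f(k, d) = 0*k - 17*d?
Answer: 22274840 - 6004*√2190 ≈ 2.1994e+7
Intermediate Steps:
f(k, d) = -17*d (f(k, d) = 0 - 17*d = -17*d)
(-4793 - 1211)*(√(f(-29, -43) + 1459) - 3710) = (-4793 - 1211)*(√(-17*(-43) + 1459) - 3710) = -6004*(√(731 + 1459) - 3710) = -6004*(√2190 - 3710) = -6004*(-3710 + √2190) = 22274840 - 6004*√2190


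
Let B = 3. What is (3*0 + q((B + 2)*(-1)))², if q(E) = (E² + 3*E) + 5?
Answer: 225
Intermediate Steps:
q(E) = 5 + E² + 3*E
(3*0 + q((B + 2)*(-1)))² = (3*0 + (5 + ((3 + 2)*(-1))² + 3*((3 + 2)*(-1))))² = (0 + (5 + (5*(-1))² + 3*(5*(-1))))² = (0 + (5 + (-5)² + 3*(-5)))² = (0 + (5 + 25 - 15))² = (0 + 15)² = 15² = 225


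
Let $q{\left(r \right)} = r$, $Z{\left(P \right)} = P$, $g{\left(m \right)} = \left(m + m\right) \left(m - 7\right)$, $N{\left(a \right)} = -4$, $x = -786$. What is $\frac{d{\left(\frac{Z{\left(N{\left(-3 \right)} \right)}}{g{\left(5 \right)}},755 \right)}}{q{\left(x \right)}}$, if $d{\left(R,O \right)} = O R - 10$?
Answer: $- \frac{47}{262} \approx -0.17939$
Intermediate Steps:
$g{\left(m \right)} = 2 m \left(-7 + m\right)$
$d{\left(R,O \right)} = -10 + O R$
$\frac{d{\left(\frac{Z{\left(N{\left(-3 \right)} \right)}}{g{\left(5 \right)}},755 \right)}}{q{\left(x \right)}} = \frac{-10 + 755 \left(- \frac{4}{2 \cdot 5 \left(-7 + 5\right)}\right)}{-786} = \left(-10 + 755 \left(- \frac{4}{2 \cdot 5 \left(-2\right)}\right)\right) \left(- \frac{1}{786}\right) = \left(-10 + 755 \left(- \frac{4}{-20}\right)\right) \left(- \frac{1}{786}\right) = \left(-10 + 755 \left(\left(-4\right) \left(- \frac{1}{20}\right)\right)\right) \left(- \frac{1}{786}\right) = \left(-10 + 755 \cdot \frac{1}{5}\right) \left(- \frac{1}{786}\right) = \left(-10 + 151\right) \left(- \frac{1}{786}\right) = 141 \left(- \frac{1}{786}\right) = - \frac{47}{262}$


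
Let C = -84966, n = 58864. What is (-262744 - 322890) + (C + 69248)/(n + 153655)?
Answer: -124458367764/212519 ≈ -5.8563e+5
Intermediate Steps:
(-262744 - 322890) + (C + 69248)/(n + 153655) = (-262744 - 322890) + (-84966 + 69248)/(58864 + 153655) = -585634 - 15718/212519 = -124458367764/212519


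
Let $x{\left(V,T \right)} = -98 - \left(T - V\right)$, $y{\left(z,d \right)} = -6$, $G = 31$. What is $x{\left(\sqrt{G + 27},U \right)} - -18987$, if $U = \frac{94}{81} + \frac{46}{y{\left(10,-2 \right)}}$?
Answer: $\frac{1530536}{81} + \sqrt{58} \approx 18903.0$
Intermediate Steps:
$U = - \frac{527}{81}$ ($U = \frac{94}{81} + \frac{46}{-6} = 94 \cdot \frac{1}{81} + 46 \left(- \frac{1}{6}\right) = \frac{94}{81} - \frac{23}{3} = - \frac{527}{81} \approx -6.5062$)
$x{\left(V,T \right)} = -98 + V - T$
$x{\left(\sqrt{G + 27},U \right)} - -18987 = \left(-98 + \sqrt{31 + 27} - - \frac{527}{81}\right) - -18987 = \left(-98 + \sqrt{58} + \frac{527}{81}\right) + 18987 = \left(- \frac{7411}{81} + \sqrt{58}\right) + 18987 = \frac{1530536}{81} + \sqrt{58}$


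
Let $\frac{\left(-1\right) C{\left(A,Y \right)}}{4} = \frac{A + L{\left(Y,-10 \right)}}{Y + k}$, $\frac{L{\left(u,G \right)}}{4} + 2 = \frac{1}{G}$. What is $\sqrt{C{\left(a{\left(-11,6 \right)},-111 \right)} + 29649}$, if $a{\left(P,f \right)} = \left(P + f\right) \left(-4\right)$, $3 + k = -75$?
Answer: $\frac{\sqrt{2941946385}}{315} \approx 172.19$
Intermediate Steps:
$k = -78$ ($k = -3 - 75 = -78$)
$L{\left(u,G \right)} = -8 + \frac{4}{G}$
$a{\left(P,f \right)} = - 4 P - 4 f$
$C{\left(A,Y \right)} = - \frac{4 \left(- \frac{42}{5} + A\right)}{-78 + Y}$ ($C{\left(A,Y \right)} = - 4 \frac{A - \left(8 - \frac{4}{-10}\right)}{Y - 78} = - 4 \frac{A + \left(-8 + 4 \left(- \frac{1}{10}\right)\right)}{-78 + Y} = - 4 \frac{A - \frac{42}{5}}{-78 + Y} = - 4 \frac{- \frac{42}{5} + A}{-78 + Y} = - \frac{4 \left(- \frac{42}{5} + A\right)}{-78 + Y}$)
$\sqrt{C{\left(a{\left(-11,6 \right)},-111 \right)} + 29649} = \sqrt{\frac{4 \left(42 - 5 \left(\left(-4\right) \left(-11\right) - 24\right)\right)}{5 \left(-78 - 111\right)} + 29649} = \sqrt{\frac{4 \left(42 - 5 \left(44 - 24\right)\right)}{5 \left(-189\right)} + 29649} = \sqrt{\frac{4}{5} \left(- \frac{1}{189}\right) \left(42 - 100\right) + 29649} = \sqrt{\frac{4}{5} \left(- \frac{1}{189}\right) \left(-58\right) + 29649} = \sqrt{\frac{232}{945} + 29649} = \sqrt{\frac{28018537}{945}} = \frac{\sqrt{2941946385}}{315}$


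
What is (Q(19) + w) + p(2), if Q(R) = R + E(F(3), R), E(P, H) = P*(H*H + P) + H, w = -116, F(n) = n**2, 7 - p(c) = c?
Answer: 3257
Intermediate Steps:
p(c) = 7 - c
E(P, H) = H + P*(P + H**2) (E(P, H) = P*(H**2 + P) + H = P*(P + H**2) + H = H + P*(P + H**2))
Q(R) = 81 + 2*R + 9*R**2 (Q(R) = R + (R + (3**2)**2 + 3**2*R**2) = R + (R + 9**2 + 9*R**2) = R + (R + 81 + 9*R**2) = R + (81 + R + 9*R**2) = 81 + 2*R + 9*R**2)
(Q(19) + w) + p(2) = ((81 + 2*19 + 9*19**2) - 116) + (7 - 1*2) = ((81 + 38 + 9*361) - 116) + (7 - 2) = ((81 + 38 + 3249) - 116) + 5 = (3368 - 116) + 5 = 3252 + 5 = 3257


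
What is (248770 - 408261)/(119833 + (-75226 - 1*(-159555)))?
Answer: -159491/204162 ≈ -0.78120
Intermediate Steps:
(248770 - 408261)/(119833 + (-75226 - 1*(-159555))) = -159491/(119833 + (-75226 + 159555)) = -159491/(119833 + 84329) = -159491/204162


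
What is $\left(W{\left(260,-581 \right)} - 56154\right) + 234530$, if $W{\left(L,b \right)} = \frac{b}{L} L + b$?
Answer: $177214$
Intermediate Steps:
$W{\left(L,b \right)} = 2 b$ ($W{\left(L,b \right)} = b + b = 2 b$)
$\left(W{\left(260,-581 \right)} - 56154\right) + 234530 = \left(2 \left(-581\right) - 56154\right) + 234530 = \left(-1162 - 56154\right) + 234530 = -57316 + 234530 = 177214$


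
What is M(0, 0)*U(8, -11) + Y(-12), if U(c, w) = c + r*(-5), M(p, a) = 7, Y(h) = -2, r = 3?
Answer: -51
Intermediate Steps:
U(c, w) = -15 + c (U(c, w) = c + 3*(-5) = c - 15 = -15 + c)
M(0, 0)*U(8, -11) + Y(-12) = 7*(-15 + 8) - 2 = 7*(-7) - 2 = -49 - 2 = -51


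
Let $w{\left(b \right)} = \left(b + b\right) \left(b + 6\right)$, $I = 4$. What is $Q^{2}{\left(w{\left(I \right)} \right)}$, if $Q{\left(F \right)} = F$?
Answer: $6400$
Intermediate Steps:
$w{\left(b \right)} = 2 b \left(6 + b\right)$
$Q^{2}{\left(w{\left(I \right)} \right)} = \left(2 \cdot 4 \left(6 + 4\right)\right)^{2} = \left(2 \cdot 4 \cdot 10\right)^{2} = 80^{2} = 6400$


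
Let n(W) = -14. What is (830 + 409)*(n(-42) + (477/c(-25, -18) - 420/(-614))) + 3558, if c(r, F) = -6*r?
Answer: -138156993/15350 ≈ -9000.5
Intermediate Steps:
(830 + 409)*(n(-42) + (477/c(-25, -18) - 420/(-614))) + 3558 = (830 + 409)*(-14 + (477/((-6*(-25))) - 420/(-614))) + 3558 = 1239*(-14 + (477/150 - 420*(-1/614))) + 3558 = 1239*(-14 + (477*(1/150) + 210/307)) + 3558 = 1239*(-14 + (159/50 + 210/307)) + 3558 = 1239*(-14 + 59313/15350) + 3558 = 1239*(-155587/15350) + 3558 = -192772293/15350 + 3558 = -138156993/15350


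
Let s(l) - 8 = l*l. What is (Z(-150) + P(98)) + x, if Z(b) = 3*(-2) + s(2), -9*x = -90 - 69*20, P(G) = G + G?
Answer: 1096/3 ≈ 365.33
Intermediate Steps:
P(G) = 2*G
s(l) = 8 + l**2 (s(l) = 8 + l*l = 8 + l**2)
x = 490/3 (x = -(-90 - 69*20)/9 = -(-90 - 1380)/9 = -1/9*(-1470) = 490/3 ≈ 163.33)
Z(b) = 6 (Z(b) = 3*(-2) + (8 + 2**2) = -6 + (8 + 4) = -6 + 12 = 6)
(Z(-150) + P(98)) + x = (6 + 2*98) + 490/3 = (6 + 196) + 490/3 = 202 + 490/3 = 1096/3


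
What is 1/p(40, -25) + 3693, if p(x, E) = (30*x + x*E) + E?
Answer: 646276/175 ≈ 3693.0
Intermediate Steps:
p(x, E) = E + 30*x + E*x (p(x, E) = (30*x + E*x) + E = E + 30*x + E*x)
1/p(40, -25) + 3693 = 1/(-25 + 30*40 - 25*40) + 3693 = 1/(-25 + 1200 - 1000) + 3693 = 1/175 + 3693 = 646276/175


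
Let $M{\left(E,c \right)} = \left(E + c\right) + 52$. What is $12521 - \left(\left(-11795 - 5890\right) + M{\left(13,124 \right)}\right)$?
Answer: $30017$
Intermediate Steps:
$M{\left(E,c \right)} = 52 + E + c$
$12521 - \left(\left(-11795 - 5890\right) + M{\left(13,124 \right)}\right) = 12521 - \left(\left(-11795 - 5890\right) + \left(52 + 13 + 124\right)\right) = 12521 - \left(-17685 + 189\right) = 12521 - -17496 = 12521 + 17496 = 30017$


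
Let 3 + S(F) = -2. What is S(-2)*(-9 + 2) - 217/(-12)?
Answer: 637/12 ≈ 53.083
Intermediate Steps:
S(F) = -5 (S(F) = -3 - 2 = -5)
S(-2)*(-9 + 2) - 217/(-12) = -5*(-9 + 2) - 217/(-12) = -5*(-7) - 217*(-1/12) = 35 + 217/12 = 637/12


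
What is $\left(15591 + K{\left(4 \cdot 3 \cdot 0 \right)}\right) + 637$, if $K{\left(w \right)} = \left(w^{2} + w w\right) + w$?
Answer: $16228$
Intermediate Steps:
$K{\left(w \right)} = w + 2 w^{2}$ ($K{\left(w \right)} = \left(w^{2} + w^{2}\right) + w = 2 w^{2} + w = w + 2 w^{2}$)
$\left(15591 + K{\left(4 \cdot 3 \cdot 0 \right)}\right) + 637 = \left(15591 + 4 \cdot 3 \cdot 0 \left(1 + 2 \cdot 4 \cdot 3 \cdot 0\right)\right) + 637 = \left(15591 + 12 \cdot 0 \left(1 + 2 \cdot 12 \cdot 0\right)\right) + 637 = \left(15591 + 0 \left(1 + 2 \cdot 0\right)\right) + 637 = \left(15591 + 0 \left(1 + 0\right)\right) + 637 = \left(15591 + 0 \cdot 1\right) + 637 = \left(15591 + 0\right) + 637 = 15591 + 637 = 16228$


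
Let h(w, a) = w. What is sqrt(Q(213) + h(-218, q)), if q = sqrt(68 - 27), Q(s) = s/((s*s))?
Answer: I*sqrt(9890229)/213 ≈ 14.765*I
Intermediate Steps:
Q(s) = 1/s (Q(s) = s/(s**2) = s/s**2 = 1/s)
q = sqrt(41) ≈ 6.4031
sqrt(Q(213) + h(-218, q)) = sqrt(1/213 - 218) = sqrt(-46433/213) = I*sqrt(9890229)/213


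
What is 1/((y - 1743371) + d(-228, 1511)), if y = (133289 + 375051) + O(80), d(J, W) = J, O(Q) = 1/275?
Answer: -275/339696224 ≈ -8.0955e-7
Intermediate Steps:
O(Q) = 1/275
y = 139793501/275 (y = (133289 + 375051) + 1/275 = 508340 + 1/275 = 139793501/275 ≈ 5.0834e+5)
1/((y - 1743371) + d(-228, 1511)) = 1/((139793501/275 - 1743371) - 228) = 1/(-339633524/275 - 228) = 1/(-339696224/275) = -275/339696224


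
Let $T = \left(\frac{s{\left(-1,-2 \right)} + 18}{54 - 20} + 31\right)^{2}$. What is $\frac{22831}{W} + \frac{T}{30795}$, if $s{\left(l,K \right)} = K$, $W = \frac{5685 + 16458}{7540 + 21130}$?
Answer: $\frac{6366636527335}{215374071} \approx 29561.0$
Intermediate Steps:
$W = \frac{363}{470}$ ($W = \frac{22143}{28670} = 22143 \cdot \frac{1}{28670} = \frac{363}{470} \approx 0.77234$)
$T = \frac{286225}{289}$ ($T = \left(\frac{-2 + 18}{54 - 20} + 31\right)^{2} = \left(\frac{16}{34} + 31\right)^{2} = \left(16 \cdot \frac{1}{34} + 31\right)^{2} = \left(\frac{8}{17} + 31\right)^{2} = \left(\frac{535}{17}\right)^{2} = \frac{286225}{289} \approx 990.4$)
$\frac{22831}{W} + \frac{T}{30795} = \frac{22831}{\frac{363}{470}} + \frac{286225}{289 \cdot 30795} = 22831 \cdot \frac{470}{363} + \frac{286225}{289} \cdot \frac{1}{30795} = \frac{10730570}{363} + \frac{57245}{1779951} = \frac{6366636527335}{215374071}$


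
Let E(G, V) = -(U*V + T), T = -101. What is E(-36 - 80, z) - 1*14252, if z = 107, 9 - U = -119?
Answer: -27847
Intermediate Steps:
U = 128 (U = 9 - 1*(-119) = 9 + 119 = 128)
E(G, V) = 101 - 128*V (E(G, V) = -(128*V - 101) = -(-101 + 128*V) = 101 - 128*V)
E(-36 - 80, z) - 1*14252 = (101 - 128*107) - 1*14252 = (101 - 13696) - 14252 = -13595 - 14252 = -27847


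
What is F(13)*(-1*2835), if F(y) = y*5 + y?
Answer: -221130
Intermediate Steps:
F(y) = 6*y (F(y) = 5*y + y = 6*y)
F(13)*(-1*2835) = (6*13)*(-1*2835) = 78*(-2835) = -221130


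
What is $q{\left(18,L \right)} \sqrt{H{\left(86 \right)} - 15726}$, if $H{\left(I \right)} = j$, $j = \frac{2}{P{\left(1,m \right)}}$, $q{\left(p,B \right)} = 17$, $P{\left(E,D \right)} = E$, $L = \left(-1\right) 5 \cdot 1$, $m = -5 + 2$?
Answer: $34 i \sqrt{3931} \approx 2131.7 i$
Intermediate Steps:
$m = -3$
$L = -5$ ($L = \left(-5\right) 1 = -5$)
$j = 2$ ($j = \frac{2}{1} = 2 \cdot 1 = 2$)
$H{\left(I \right)} = 2$
$q{\left(18,L \right)} \sqrt{H{\left(86 \right)} - 15726} = 17 \sqrt{2 - 15726} = 17 \sqrt{-15724} = 17 \cdot 2 i \sqrt{3931} = 34 i \sqrt{3931}$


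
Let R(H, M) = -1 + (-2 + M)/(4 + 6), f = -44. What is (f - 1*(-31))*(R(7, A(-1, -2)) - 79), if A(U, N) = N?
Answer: 5226/5 ≈ 1045.2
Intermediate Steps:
R(H, M) = -6/5 + M/10 (R(H, M) = -1 + (-2 + M)/10 = -1 + (-2 + M)*(⅒) = -1 + (-⅕ + M/10) = -6/5 + M/10)
(f - 1*(-31))*(R(7, A(-1, -2)) - 79) = (-44 - 1*(-31))*((-6/5 + (⅒)*(-2)) - 79) = (-44 + 31)*((-6/5 - ⅕) - 79) = -13*(-7/5 - 79) = -13*(-402/5) = 5226/5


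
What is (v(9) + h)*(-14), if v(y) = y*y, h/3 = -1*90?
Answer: 2646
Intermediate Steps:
h = -270 (h = 3*(-1*90) = 3*(-90) = -270)
v(y) = y²
(v(9) + h)*(-14) = (9² - 270)*(-14) = (81 - 270)*(-14) = -189*(-14) = 2646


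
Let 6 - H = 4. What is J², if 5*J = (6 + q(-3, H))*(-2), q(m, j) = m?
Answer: 36/25 ≈ 1.4400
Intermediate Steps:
H = 2 (H = 6 - 1*4 = 6 - 4 = 2)
J = -6/5 (J = ((6 - 3)*(-2))/5 = (3*(-2))/5 = (⅕)*(-6) = -6/5 ≈ -1.2000)
J² = (-6/5)² = 36/25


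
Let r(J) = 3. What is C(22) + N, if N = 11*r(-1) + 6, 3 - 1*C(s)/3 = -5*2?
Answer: 78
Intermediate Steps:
C(s) = 39 (C(s) = 9 - (-15)*2 = 9 - 3*(-10) = 9 + 30 = 39)
N = 39 (N = 11*3 + 6 = 33 + 6 = 39)
C(22) + N = 39 + 39 = 78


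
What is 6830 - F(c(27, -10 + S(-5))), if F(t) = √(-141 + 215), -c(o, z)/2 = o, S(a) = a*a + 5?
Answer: 6830 - √74 ≈ 6821.4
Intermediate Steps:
S(a) = 5 + a² (S(a) = a² + 5 = 5 + a²)
c(o, z) = -2*o
F(t) = √74
6830 - F(c(27, -10 + S(-5))) = 6830 - √74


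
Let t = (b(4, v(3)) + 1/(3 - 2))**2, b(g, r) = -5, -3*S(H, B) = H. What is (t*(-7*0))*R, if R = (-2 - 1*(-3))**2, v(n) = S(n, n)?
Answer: 0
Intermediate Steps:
S(H, B) = -H/3
v(n) = -n/3
t = 16 (t = (-5 + 1/(3 - 2))**2 = (-5 + 1/1)**2 = (-5 + 1)**2 = (-4)**2 = 16)
R = 1 (R = (-2 + 3)**2 = 1**2 = 1)
(t*(-7*0))*R = (16*(-7*0))*1 = (16*0)*1 = 0*1 = 0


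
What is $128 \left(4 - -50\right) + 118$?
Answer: $7030$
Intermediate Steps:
$128 \left(4 - -50\right) + 118 = 128 \left(4 + 50\right) + 118 = 128 \cdot 54 + 118 = 6912 + 118 = 7030$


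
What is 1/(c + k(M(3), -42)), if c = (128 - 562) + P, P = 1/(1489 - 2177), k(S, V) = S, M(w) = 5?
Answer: -688/295153 ≈ -0.0023310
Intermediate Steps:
P = -1/688 (P = 1/(-688) = -1/688 ≈ -0.0014535)
c = -298593/688 (c = (128 - 562) - 1/688 = -434 - 1/688 = -298593/688 ≈ -434.00)
1/(c + k(M(3), -42)) = 1/(-298593/688 + 5) = 1/(-295153/688) = -688/295153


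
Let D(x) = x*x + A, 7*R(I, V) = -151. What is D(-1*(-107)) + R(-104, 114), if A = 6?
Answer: 80034/7 ≈ 11433.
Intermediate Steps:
R(I, V) = -151/7 (R(I, V) = (1/7)*(-151) = -151/7)
D(x) = 6 + x**2 (D(x) = x*x + 6 = x**2 + 6 = 6 + x**2)
D(-1*(-107)) + R(-104, 114) = (6 + (-1*(-107))**2) - 151/7 = (6 + 107**2) - 151/7 = (6 + 11449) - 151/7 = 11455 - 151/7 = 80034/7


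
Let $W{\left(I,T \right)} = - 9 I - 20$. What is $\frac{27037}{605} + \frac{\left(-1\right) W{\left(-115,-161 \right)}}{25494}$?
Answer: $\frac{98381029}{2203410} \approx 44.649$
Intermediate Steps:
$W{\left(I,T \right)} = -20 - 9 I$
$\frac{27037}{605} + \frac{\left(-1\right) W{\left(-115,-161 \right)}}{25494} = \frac{27037}{605} + \frac{\left(-1\right) \left(-20 - -1035\right)}{25494} = 27037 \cdot \frac{1}{605} + - (-20 + 1035) \frac{1}{25494} = \frac{27037}{605} + \left(-1\right) 1015 \cdot \frac{1}{25494} = \frac{27037}{605} - \frac{145}{3642} = \frac{98381029}{2203410}$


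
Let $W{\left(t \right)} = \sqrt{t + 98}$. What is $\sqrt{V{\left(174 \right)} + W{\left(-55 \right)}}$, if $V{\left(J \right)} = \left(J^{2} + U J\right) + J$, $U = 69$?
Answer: $\sqrt{42456 + \sqrt{43}} \approx 206.06$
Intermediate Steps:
$W{\left(t \right)} = \sqrt{98 + t}$
$V{\left(J \right)} = J^{2} + 70 J$ ($V{\left(J \right)} = \left(J^{2} + 69 J\right) + J = J^{2} + 70 J$)
$\sqrt{V{\left(174 \right)} + W{\left(-55 \right)}} = \sqrt{174 \left(70 + 174\right) + \sqrt{98 - 55}} = \sqrt{174 \cdot 244 + \sqrt{43}} = \sqrt{42456 + \sqrt{43}}$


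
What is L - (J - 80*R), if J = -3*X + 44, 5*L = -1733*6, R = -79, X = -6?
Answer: -42308/5 ≈ -8461.6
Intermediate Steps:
L = -10398/5 (L = (-1733*6)/5 = (1/5)*(-10398) = -10398/5 ≈ -2079.6)
J = 62 (J = -3*(-6) + 44 = 18 + 44 = 62)
L - (J - 80*R) = -10398/5 - (62 - 80*(-79)) = -10398/5 - (62 + 6320) = -10398/5 - 1*6382 = -10398/5 - 6382 = -42308/5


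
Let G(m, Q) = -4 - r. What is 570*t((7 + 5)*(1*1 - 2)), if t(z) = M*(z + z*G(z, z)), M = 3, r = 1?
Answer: 82080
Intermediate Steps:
G(m, Q) = -5 (G(m, Q) = -4 - 1*1 = -4 - 1 = -5)
t(z) = -12*z (t(z) = 3*(z + z*(-5)) = 3*(z - 5*z) = 3*(-4*z) = -12*z)
570*t((7 + 5)*(1*1 - 2)) = 570*(-12*(7 + 5)*(1*1 - 2)) = 570*(-144*(1 - 2)) = 570*(-144*(-1)) = 570*(-12*(-12)) = 570*144 = 82080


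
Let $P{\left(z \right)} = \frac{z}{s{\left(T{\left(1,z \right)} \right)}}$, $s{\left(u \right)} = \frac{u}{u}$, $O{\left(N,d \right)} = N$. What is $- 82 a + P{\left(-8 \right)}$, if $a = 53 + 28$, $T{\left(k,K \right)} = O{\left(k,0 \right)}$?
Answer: $-6650$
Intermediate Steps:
$T{\left(k,K \right)} = k$
$a = 81$
$s{\left(u \right)} = 1$
$P{\left(z \right)} = z$ ($P{\left(z \right)} = \frac{z}{1} = z 1 = z$)
$- 82 a + P{\left(-8 \right)} = \left(-82\right) 81 - 8 = -6642 - 8 = -6650$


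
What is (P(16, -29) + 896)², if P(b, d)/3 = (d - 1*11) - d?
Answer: 744769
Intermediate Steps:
P(b, d) = -33 (P(b, d) = 3*((d - 1*11) - d) = 3*((d - 11) - d) = 3*((-11 + d) - d) = 3*(-11) = -33)
(P(16, -29) + 896)² = (-33 + 896)² = 863² = 744769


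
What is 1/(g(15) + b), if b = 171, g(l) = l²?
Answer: 1/396 ≈ 0.0025253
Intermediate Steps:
1/(g(15) + b) = 1/(15² + 171) = 1/(225 + 171) = 1/396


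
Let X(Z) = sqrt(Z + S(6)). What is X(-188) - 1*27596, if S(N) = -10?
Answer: -27596 + 3*I*sqrt(22) ≈ -27596.0 + 14.071*I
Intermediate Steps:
X(Z) = sqrt(-10 + Z) (X(Z) = sqrt(Z - 10) = sqrt(-10 + Z))
X(-188) - 1*27596 = sqrt(-10 - 188) - 1*27596 = sqrt(-198) - 27596 = 3*I*sqrt(22) - 27596 = -27596 + 3*I*sqrt(22)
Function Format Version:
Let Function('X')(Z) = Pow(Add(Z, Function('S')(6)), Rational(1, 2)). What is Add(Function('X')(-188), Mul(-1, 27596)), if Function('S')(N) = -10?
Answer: Add(-27596, Mul(3, I, Pow(22, Rational(1, 2)))) ≈ Add(-27596., Mul(14.071, I))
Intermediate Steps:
Function('X')(Z) = Pow(Add(-10, Z), Rational(1, 2)) (Function('X')(Z) = Pow(Add(Z, -10), Rational(1, 2)) = Pow(Add(-10, Z), Rational(1, 2)))
Add(Function('X')(-188), Mul(-1, 27596)) = Add(Pow(Add(-10, -188), Rational(1, 2)), Mul(-1, 27596)) = Add(Pow(-198, Rational(1, 2)), -27596) = Add(Mul(3, I, Pow(22, Rational(1, 2))), -27596) = Add(-27596, Mul(3, I, Pow(22, Rational(1, 2))))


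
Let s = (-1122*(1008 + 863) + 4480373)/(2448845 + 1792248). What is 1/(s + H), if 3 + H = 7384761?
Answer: 4241093/31319447841605 ≈ 1.3541e-7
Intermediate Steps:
s = 2381111/4241093 (s = (-1122*1871 + 4480373)/4241093 = (-2099262 + 4480373)*(1/4241093) = 2381111*(1/4241093) = 2381111/4241093 ≈ 0.56144)
H = 7384758 (H = -3 + 7384761 = 7384758)
1/(s + H) = 1/(2381111/4241093 + 7384758) = 1/(31319447841605/4241093) = 4241093/31319447841605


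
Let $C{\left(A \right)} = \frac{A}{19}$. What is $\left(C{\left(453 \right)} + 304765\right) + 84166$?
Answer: $\frac{7390142}{19} \approx 3.8896 \cdot 10^{5}$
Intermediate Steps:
$C{\left(A \right)} = \frac{A}{19}$ ($C{\left(A \right)} = A \frac{1}{19} = \frac{A}{19}$)
$\left(C{\left(453 \right)} + 304765\right) + 84166 = \left(\frac{1}{19} \cdot 453 + 304765\right) + 84166 = \left(\frac{453}{19} + 304765\right) + 84166 = \frac{5790988}{19} + 84166 = \frac{7390142}{19}$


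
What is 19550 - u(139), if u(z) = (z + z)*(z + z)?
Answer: -57734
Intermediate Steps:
u(z) = 4*z² (u(z) = (2*z)*(2*z) = 4*z²)
19550 - u(139) = 19550 - 4*139² = 19550 - 4*19321 = 19550 - 1*77284 = 19550 - 77284 = -57734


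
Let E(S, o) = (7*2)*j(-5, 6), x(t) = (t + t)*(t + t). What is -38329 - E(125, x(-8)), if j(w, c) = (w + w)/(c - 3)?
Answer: -114847/3 ≈ -38282.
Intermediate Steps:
x(t) = 4*t**2 (x(t) = (2*t)*(2*t) = 4*t**2)
j(w, c) = 2*w/(-3 + c) (j(w, c) = (2*w)/(-3 + c) = 2*w/(-3 + c))
E(S, o) = -140/3 (E(S, o) = (7*2)*(2*(-5)/(-3 + 6)) = 14*(2*(-5)/3) = 14*(2*(-5)*(1/3)) = 14*(-10/3) = -140/3)
-38329 - E(125, x(-8)) = -38329 - 1*(-140/3) = -38329 + 140/3 = -114847/3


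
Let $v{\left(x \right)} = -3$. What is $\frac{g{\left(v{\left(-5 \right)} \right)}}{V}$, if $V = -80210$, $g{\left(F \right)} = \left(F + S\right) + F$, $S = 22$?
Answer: $- \frac{8}{40105} \approx -0.00019948$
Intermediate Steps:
$g{\left(F \right)} = 22 + 2 F$ ($g{\left(F \right)} = \left(F + 22\right) + F = \left(22 + F\right) + F = 22 + 2 F$)
$\frac{g{\left(v{\left(-5 \right)} \right)}}{V} = \frac{22 + 2 \left(-3\right)}{-80210} = \left(22 - 6\right) \left(- \frac{1}{80210}\right) = 16 \left(- \frac{1}{80210}\right) = - \frac{8}{40105}$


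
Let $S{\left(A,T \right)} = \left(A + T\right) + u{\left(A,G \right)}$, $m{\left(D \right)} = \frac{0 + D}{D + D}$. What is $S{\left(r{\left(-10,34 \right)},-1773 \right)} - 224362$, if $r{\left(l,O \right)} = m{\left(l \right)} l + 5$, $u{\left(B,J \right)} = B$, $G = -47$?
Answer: $-226135$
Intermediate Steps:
$m{\left(D \right)} = \frac{1}{2}$ ($m{\left(D \right)} = \frac{D}{2 D} = D \frac{1}{2 D} = \frac{1}{2}$)
$r{\left(l,O \right)} = 5 + \frac{l}{2}$ ($r{\left(l,O \right)} = \frac{l}{2} + 5 = 5 + \frac{l}{2}$)
$S{\left(A,T \right)} = T + 2 A$ ($S{\left(A,T \right)} = \left(A + T\right) + A = T + 2 A$)
$S{\left(r{\left(-10,34 \right)},-1773 \right)} - 224362 = \left(-1773 + 2 \left(5 + \frac{1}{2} \left(-10\right)\right)\right) - 224362 = \left(-1773 + 2 \left(5 - 5\right)\right) - 224362 = \left(-1773 + 2 \cdot 0\right) - 224362 = \left(-1773 + 0\right) - 224362 = -1773 - 224362 = -226135$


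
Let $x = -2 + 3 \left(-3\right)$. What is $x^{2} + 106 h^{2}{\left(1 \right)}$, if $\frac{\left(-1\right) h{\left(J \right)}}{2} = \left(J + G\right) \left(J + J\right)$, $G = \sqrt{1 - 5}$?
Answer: $-4967 + 6784 i \approx -4967.0 + 6784.0 i$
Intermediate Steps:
$x = -11$ ($x = -2 - 9 = -11$)
$G = 2 i$ ($G = \sqrt{-4} = 2 i \approx 2.0 i$)
$h{\left(J \right)} = - 4 J \left(J + 2 i\right)$ ($h{\left(J \right)} = - 2 \left(J + 2 i\right) \left(J + J\right) = - 2 \left(J + 2 i\right) 2 J = - 2 \cdot 2 J \left(J + 2 i\right) = - 4 J \left(J + 2 i\right)$)
$x^{2} + 106 h^{2}{\left(1 \right)} = \left(-11\right)^{2} + 106 \left(\left(-4\right) 1 \left(1 + 2 i\right)\right)^{2} = 121 + 106 \left(-4 - 8 i\right)^{2}$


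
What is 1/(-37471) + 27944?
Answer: 1047089623/37471 ≈ 27944.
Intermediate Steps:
1/(-37471) + 27944 = -1/37471 + 27944 = 1047089623/37471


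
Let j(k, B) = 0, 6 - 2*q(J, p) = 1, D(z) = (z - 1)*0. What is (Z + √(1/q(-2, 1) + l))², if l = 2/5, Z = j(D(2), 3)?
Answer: ⅘ ≈ 0.80000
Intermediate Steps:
D(z) = 0 (D(z) = (-1 + z)*0 = 0)
q(J, p) = 5/2 (q(J, p) = 3 - ½*1 = 3 - ½ = 5/2)
Z = 0
l = ⅖ (l = 2*(⅕) = ⅖ ≈ 0.40000)
(Z + √(1/q(-2, 1) + l))² = (0 + √(1/(5/2) + ⅖))² = (0 + √(⅖ + ⅖))² = (0 + √(⅘))² = (0 + 2*√5/5)² = (2*√5/5)² = ⅘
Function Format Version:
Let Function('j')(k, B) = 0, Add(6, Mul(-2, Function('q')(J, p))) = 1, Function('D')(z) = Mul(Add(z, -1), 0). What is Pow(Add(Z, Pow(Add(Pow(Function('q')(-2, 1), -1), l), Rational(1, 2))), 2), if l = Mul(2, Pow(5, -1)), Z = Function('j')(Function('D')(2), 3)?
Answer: Rational(4, 5) ≈ 0.80000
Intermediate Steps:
Function('D')(z) = 0 (Function('D')(z) = Mul(Add(-1, z), 0) = 0)
Function('q')(J, p) = Rational(5, 2) (Function('q')(J, p) = Add(3, Mul(Rational(-1, 2), 1)) = Add(3, Rational(-1, 2)) = Rational(5, 2))
Z = 0
l = Rational(2, 5) (l = Mul(2, Rational(1, 5)) = Rational(2, 5) ≈ 0.40000)
Pow(Add(Z, Pow(Add(Pow(Function('q')(-2, 1), -1), l), Rational(1, 2))), 2) = Pow(Add(0, Pow(Add(Pow(Rational(5, 2), -1), Rational(2, 5)), Rational(1, 2))), 2) = Pow(Add(0, Pow(Add(Rational(2, 5), Rational(2, 5)), Rational(1, 2))), 2) = Pow(Add(0, Pow(Rational(4, 5), Rational(1, 2))), 2) = Pow(Add(0, Mul(Rational(2, 5), Pow(5, Rational(1, 2)))), 2) = Pow(Mul(Rational(2, 5), Pow(5, Rational(1, 2))), 2) = Rational(4, 5)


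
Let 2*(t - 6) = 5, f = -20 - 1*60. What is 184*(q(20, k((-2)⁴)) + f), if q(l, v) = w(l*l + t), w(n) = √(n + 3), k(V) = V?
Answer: -14720 + 92*√1646 ≈ -10987.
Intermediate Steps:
f = -80 (f = -20 - 60 = -80)
t = 17/2 (t = 6 + (½)*5 = 6 + 5/2 = 17/2 ≈ 8.5000)
w(n) = √(3 + n)
q(l, v) = √(23/2 + l²) (q(l, v) = √(3 + (l*l + 17/2)) = √(3 + (l² + 17/2)) = √(3 + (17/2 + l²)) = √(23/2 + l²))
184*(q(20, k((-2)⁴)) + f) = 184*(√(46 + 4*20²)/2 - 80) = 184*(√(46 + 4*400)/2 - 80) = 184*(√(46 + 1600)/2 - 80) = 184*(√1646/2 - 80) = 184*(-80 + √1646/2) = -14720 + 92*√1646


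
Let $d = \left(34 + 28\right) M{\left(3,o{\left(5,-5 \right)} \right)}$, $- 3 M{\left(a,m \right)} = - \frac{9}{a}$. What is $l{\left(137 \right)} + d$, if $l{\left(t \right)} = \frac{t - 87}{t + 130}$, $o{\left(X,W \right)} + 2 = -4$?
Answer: $\frac{16604}{267} \approx 62.187$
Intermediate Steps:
$o{\left(X,W \right)} = -6$ ($o{\left(X,W \right)} = -2 - 4 = -6$)
$M{\left(a,m \right)} = \frac{3}{a}$ ($M{\left(a,m \right)} = - \frac{\left(-9\right) \frac{1}{a}}{3} = \frac{3}{a}$)
$l{\left(t \right)} = \frac{-87 + t}{130 + t}$
$d = 62$ ($d = \left(34 + 28\right) \frac{3}{3} = 62 \cdot 3 \cdot \frac{1}{3} = 62 \cdot 1 = 62$)
$l{\left(137 \right)} + d = \frac{-87 + 137}{130 + 137} + 62 = \frac{1}{267} \cdot 50 + 62 = \frac{50}{267} + 62 = \frac{16604}{267}$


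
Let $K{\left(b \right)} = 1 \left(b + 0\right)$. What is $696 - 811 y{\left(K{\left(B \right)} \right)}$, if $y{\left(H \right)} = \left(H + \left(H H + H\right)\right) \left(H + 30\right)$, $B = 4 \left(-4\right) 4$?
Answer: $109414328$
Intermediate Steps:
$B = -64$ ($B = \left(-16\right) 4 = -64$)
$K{\left(b \right)} = b$ ($K{\left(b \right)} = 1 b = b$)
$y{\left(H \right)} = \left(30 + H\right) \left(H^{2} + 2 H\right)$ ($y{\left(H \right)} = \left(H + \left(H^{2} + H\right)\right) \left(30 + H\right) = \left(H + \left(H + H^{2}\right)\right) \left(30 + H\right) = \left(H^{2} + 2 H\right) \left(30 + H\right) = \left(30 + H\right) \left(H^{2} + 2 H\right)$)
$696 - 811 y{\left(K{\left(B \right)} \right)} = 696 - 811 \left(- 64 \left(60 + \left(-64\right)^{2} + 32 \left(-64\right)\right)\right) = 696 - 811 \left(- 64 \left(60 + 4096 - 2048\right)\right) = 696 - 811 \left(\left(-64\right) 2108\right) = 696 - -109413632 = 696 + 109413632 = 109414328$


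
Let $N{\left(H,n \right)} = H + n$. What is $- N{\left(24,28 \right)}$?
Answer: $-52$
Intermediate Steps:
$- N{\left(24,28 \right)} = - (24 + 28) = \left(-1\right) 52 = -52$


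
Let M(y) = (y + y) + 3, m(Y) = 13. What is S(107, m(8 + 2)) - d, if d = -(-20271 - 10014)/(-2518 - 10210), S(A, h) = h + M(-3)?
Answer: 157565/12728 ≈ 12.379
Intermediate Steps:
M(y) = 3 + 2*y (M(y) = 2*y + 3 = 3 + 2*y)
S(A, h) = -3 + h (S(A, h) = h + (3 + 2*(-3)) = h + (3 - 6) = h - 3 = -3 + h)
d = -30285/12728 (d = -(-30285)/(-12728) = -(-30285)*(-1)/12728 = -1*30285/12728 = -30285/12728 ≈ -2.3794)
S(107, m(8 + 2)) - d = (-3 + 13) - 1*(-30285/12728) = 10 + 30285/12728 = 157565/12728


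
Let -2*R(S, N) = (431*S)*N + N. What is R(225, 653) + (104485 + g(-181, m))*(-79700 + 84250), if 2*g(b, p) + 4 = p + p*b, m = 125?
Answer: 392547486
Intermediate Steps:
R(S, N) = -N/2 - 431*N*S/2 (R(S, N) = -((431*S)*N + N)/2 = -(431*N*S + N)/2 = -(N + 431*N*S)/2 = -N/2 - 431*N*S/2)
g(b, p) = -2 + p/2 + b*p/2 (g(b, p) = -2 + (p + p*b)/2 = -2 + (p + b*p)/2 = -2 + (p/2 + b*p/2) = -2 + p/2 + b*p/2)
R(225, 653) + (104485 + g(-181, m))*(-79700 + 84250) = -½*653*(1 + 431*225) + (104485 + (-2 + (½)*125 + (½)*(-181)*125))*(-79700 + 84250) = -½*653*(1 + 96975) + (104485 + (-2 + 125/2 - 22625/2))*4550 = -½*653*96976 + (104485 - 11252)*4550 = -31662664 + 93233*4550 = -31662664 + 424210150 = 392547486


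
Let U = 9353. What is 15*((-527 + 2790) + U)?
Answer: 174240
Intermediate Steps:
15*((-527 + 2790) + U) = 15*((-527 + 2790) + 9353) = 15*(2263 + 9353) = 15*11616 = 174240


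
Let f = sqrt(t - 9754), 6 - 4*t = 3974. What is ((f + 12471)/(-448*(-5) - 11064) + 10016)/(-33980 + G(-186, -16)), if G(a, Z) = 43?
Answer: -88368713/299460088 + 3*I*sqrt(1194)/299460088 ≈ -0.29509 + 3.4617e-7*I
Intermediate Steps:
t = -992 (t = 3/2 - 1/4*3974 = 3/2 - 1987/2 = -992)
f = 3*I*sqrt(1194) (f = sqrt(-992 - 9754) = sqrt(-10746) = 3*I*sqrt(1194) ≈ 103.66*I)
((f + 12471)/(-448*(-5) - 11064) + 10016)/(-33980 + G(-186, -16)) = ((3*I*sqrt(1194) + 12471)/(-448*(-5) - 11064) + 10016)/(-33980 + 43) = ((12471 + 3*I*sqrt(1194))/(-64*(-35) - 11064) + 10016)/(-33937) = ((12471 + 3*I*sqrt(1194))/(2240 - 11064) + 10016)*(-1/33937) = ((12471 + 3*I*sqrt(1194))/(-8824) + 10016)*(-1/33937) = ((12471 + 3*I*sqrt(1194))*(-1/8824) + 10016)*(-1/33937) = ((-12471/8824 - 3*I*sqrt(1194)/8824) + 10016)*(-1/33937) = (88368713/8824 - 3*I*sqrt(1194)/8824)*(-1/33937) = -88368713/299460088 + 3*I*sqrt(1194)/299460088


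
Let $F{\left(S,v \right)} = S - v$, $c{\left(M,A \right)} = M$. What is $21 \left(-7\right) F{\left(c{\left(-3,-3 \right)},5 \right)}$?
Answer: $1176$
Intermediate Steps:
$21 \left(-7\right) F{\left(c{\left(-3,-3 \right)},5 \right)} = 21 \left(-7\right) \left(-3 - 5\right) = - 147 \left(-3 - 5\right) = \left(-147\right) \left(-8\right) = 1176$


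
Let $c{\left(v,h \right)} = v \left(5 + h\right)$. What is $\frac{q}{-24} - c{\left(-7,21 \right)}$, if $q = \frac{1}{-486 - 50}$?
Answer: $\frac{2341249}{12864} \approx 182.0$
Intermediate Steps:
$q = - \frac{1}{536}$ ($q = \frac{1}{-536} = - \frac{1}{536} \approx -0.0018657$)
$\frac{q}{-24} - c{\left(-7,21 \right)} = - \frac{1}{536 \left(-24\right)} - - 7 \left(5 + 21\right) = \left(- \frac{1}{536}\right) \left(- \frac{1}{24}\right) - \left(-7\right) 26 = \frac{1}{12864} - -182 = \frac{1}{12864} + 182 = \frac{2341249}{12864}$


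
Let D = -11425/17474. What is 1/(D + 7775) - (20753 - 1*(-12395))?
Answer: -4503120148426/135848925 ≈ -33148.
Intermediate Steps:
D = -11425/17474 (D = -11425*1/17474 = -11425/17474 ≈ -0.65383)
1/(D + 7775) - (20753 - 1*(-12395)) = 1/(-11425/17474 + 7775) - (20753 - 1*(-12395)) = 1/(135848925/17474) - (20753 + 12395) = 17474/135848925 - 1*33148 = 17474/135848925 - 33148 = -4503120148426/135848925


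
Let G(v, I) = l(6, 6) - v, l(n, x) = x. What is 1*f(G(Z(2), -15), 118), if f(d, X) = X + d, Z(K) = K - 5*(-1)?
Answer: 117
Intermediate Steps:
Z(K) = 5 + K (Z(K) = K + 5 = 5 + K)
G(v, I) = 6 - v
1*f(G(Z(2), -15), 118) = 1*(118 + (6 - (5 + 2))) = 1*(118 + (6 - 1*7)) = 1*(118 + (6 - 7)) = 1*(118 - 1) = 1*117 = 117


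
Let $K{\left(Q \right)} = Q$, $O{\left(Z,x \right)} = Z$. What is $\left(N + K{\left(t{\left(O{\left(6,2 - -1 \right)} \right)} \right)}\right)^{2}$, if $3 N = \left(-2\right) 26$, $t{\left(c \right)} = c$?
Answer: $\frac{1156}{9} \approx 128.44$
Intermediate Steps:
$N = - \frac{52}{3}$ ($N = \frac{\left(-2\right) 26}{3} = \frac{1}{3} \left(-52\right) = - \frac{52}{3} \approx -17.333$)
$\left(N + K{\left(t{\left(O{\left(6,2 - -1 \right)} \right)} \right)}\right)^{2} = \left(- \frac{52}{3} + 6\right)^{2} = \left(- \frac{34}{3}\right)^{2} = \frac{1156}{9}$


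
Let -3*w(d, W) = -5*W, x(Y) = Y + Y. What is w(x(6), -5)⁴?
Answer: 390625/81 ≈ 4822.5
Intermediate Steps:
x(Y) = 2*Y
w(d, W) = 5*W/3 (w(d, W) = -(-5)*W/3 = 5*W/3)
w(x(6), -5)⁴ = ((5/3)*(-5))⁴ = (-25/3)⁴ = 390625/81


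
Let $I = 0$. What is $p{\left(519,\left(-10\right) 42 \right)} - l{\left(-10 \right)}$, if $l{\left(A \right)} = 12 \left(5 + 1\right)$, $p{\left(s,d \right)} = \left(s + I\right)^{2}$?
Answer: $269289$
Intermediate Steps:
$p{\left(s,d \right)} = s^{2}$ ($p{\left(s,d \right)} = \left(s + 0\right)^{2} = s^{2}$)
$l{\left(A \right)} = 72$ ($l{\left(A \right)} = 12 \cdot 6 = 72$)
$p{\left(519,\left(-10\right) 42 \right)} - l{\left(-10 \right)} = 519^{2} - 72 = 269361 - 72 = 269289$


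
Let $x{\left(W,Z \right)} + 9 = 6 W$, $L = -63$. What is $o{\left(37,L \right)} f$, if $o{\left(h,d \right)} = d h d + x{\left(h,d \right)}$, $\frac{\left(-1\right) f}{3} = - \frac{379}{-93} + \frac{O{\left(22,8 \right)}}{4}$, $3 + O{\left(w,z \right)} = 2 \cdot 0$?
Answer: $- \frac{90960321}{62} \approx -1.4671 \cdot 10^{6}$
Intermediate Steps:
$O{\left(w,z \right)} = -3$ ($O{\left(w,z \right)} = -3 + 2 \cdot 0 = -3 + 0 = -3$)
$f = - \frac{1237}{124}$ ($f = - 3 \left(- \frac{379}{-93} - \frac{3}{4}\right) = - 3 \left(\left(-379\right) \left(- \frac{1}{93}\right) - \frac{3}{4}\right) = - 3 \left(\frac{379}{93} - \frac{3}{4}\right) = \left(-3\right) \frac{1237}{372} = - \frac{1237}{124} \approx -9.9758$)
$x{\left(W,Z \right)} = -9 + 6 W$
$o{\left(h,d \right)} = -9 + 6 h + h d^{2}$ ($o{\left(h,d \right)} = d h d + \left(-9 + 6 h\right) = h d^{2} + \left(-9 + 6 h\right) = -9 + 6 h + h d^{2}$)
$o{\left(37,L \right)} f = \left(-9 + 6 \cdot 37 + 37 \left(-63\right)^{2}\right) \left(- \frac{1237}{124}\right) = \left(-9 + 222 + 37 \cdot 3969\right) \left(- \frac{1237}{124}\right) = \left(-9 + 222 + 146853\right) \left(- \frac{1237}{124}\right) = 147066 \left(- \frac{1237}{124}\right) = - \frac{90960321}{62}$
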